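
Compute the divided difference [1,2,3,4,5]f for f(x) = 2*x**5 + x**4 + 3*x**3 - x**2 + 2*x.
31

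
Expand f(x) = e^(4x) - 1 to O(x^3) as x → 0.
4*x + 8*x**2 + O(x**3)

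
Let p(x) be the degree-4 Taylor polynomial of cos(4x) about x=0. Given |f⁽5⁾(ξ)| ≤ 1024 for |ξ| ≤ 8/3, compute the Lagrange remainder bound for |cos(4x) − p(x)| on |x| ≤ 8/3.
4194304/3645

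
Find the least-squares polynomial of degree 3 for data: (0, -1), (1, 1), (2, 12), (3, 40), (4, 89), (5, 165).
-19/21 + (-29/18)x + (47/21)x² + (17/18)x³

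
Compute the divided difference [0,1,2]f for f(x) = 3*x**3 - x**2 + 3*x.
8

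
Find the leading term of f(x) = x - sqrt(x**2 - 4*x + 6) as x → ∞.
2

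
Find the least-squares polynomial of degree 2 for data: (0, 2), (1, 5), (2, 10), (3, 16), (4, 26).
15/7 + (113/70)x + (15/14)x²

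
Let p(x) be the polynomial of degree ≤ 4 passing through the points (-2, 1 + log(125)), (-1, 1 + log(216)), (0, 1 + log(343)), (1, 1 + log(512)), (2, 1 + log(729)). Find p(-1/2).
1 + log(147*3**(35/64)*5**(113/128)*7**(7/64)/5)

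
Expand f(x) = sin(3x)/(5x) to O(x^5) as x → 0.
3/5 - 9*x**2/10 + 81*x**4/200 + O(x**5)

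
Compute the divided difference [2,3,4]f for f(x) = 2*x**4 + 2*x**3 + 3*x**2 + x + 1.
131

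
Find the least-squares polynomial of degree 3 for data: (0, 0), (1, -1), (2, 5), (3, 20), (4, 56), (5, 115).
-5/63 + (-197/189)x + (-5/9)x² + (29/27)x³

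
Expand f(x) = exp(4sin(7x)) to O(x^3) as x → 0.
1 + 28*x + 392*x**2 + O(x**3)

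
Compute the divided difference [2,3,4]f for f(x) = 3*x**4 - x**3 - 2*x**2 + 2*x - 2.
154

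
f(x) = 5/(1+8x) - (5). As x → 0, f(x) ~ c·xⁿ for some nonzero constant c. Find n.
1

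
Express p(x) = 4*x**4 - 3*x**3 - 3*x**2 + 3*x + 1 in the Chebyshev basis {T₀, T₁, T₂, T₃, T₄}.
T₀ + (3/4)T₁ + (1/2)T₂ + (-3/4)T₃ + (1/2)T₄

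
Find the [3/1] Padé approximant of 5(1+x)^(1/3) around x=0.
(-5*x**3/81 + 5*x**2/9 + 5*x + 5)/(2*x/3 + 1)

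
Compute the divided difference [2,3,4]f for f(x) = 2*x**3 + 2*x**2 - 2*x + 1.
20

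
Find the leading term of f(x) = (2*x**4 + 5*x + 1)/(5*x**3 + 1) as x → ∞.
2*x/5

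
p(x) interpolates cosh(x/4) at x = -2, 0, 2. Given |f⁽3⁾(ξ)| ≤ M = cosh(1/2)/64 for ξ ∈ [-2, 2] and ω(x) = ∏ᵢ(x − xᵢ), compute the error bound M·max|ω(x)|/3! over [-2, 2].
sqrt(3)*cosh(1/2)/216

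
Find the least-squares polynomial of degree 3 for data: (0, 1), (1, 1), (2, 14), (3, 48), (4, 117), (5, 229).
20/21 + (-136/63)x + (2/3)x² + (16/9)x³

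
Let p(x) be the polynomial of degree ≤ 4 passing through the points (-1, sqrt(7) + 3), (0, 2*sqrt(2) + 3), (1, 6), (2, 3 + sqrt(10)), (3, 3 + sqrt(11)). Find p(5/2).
-5*sqrt(7)/128 + 7*sqrt(2)/16 + 35*sqrt(11)/128 + 87/64 + 35*sqrt(10)/32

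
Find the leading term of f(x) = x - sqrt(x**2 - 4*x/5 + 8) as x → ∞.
2/5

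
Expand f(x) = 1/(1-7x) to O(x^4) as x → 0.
1 + 7*x + 49*x**2 + 343*x**3 + O(x**4)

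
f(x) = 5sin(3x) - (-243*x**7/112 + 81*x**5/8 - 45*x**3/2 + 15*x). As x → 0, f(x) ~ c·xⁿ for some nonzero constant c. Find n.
9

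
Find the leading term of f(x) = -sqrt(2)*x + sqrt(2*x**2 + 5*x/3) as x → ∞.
5*sqrt(2)/12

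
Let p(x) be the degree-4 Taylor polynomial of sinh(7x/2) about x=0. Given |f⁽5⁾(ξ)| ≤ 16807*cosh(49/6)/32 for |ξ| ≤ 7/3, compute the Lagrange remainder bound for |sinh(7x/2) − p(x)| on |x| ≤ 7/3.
282475249*cosh(49/6)/933120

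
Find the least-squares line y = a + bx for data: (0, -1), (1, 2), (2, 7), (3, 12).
a = -8/5, b = 22/5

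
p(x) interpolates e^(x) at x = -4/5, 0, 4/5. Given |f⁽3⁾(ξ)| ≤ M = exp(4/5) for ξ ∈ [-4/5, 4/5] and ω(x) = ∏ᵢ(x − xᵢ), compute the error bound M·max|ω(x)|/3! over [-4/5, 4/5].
64*sqrt(3)*exp(4/5)/3375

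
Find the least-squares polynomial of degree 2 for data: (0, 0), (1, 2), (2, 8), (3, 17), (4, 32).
1/7 + (-27/70)x + (29/14)x²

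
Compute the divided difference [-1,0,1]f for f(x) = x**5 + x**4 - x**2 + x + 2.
0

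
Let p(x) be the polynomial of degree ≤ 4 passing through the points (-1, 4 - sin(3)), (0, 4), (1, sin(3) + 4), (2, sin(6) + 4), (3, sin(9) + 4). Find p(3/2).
15*sin(6)/32 - 5*sin(9)/128 + 87*sin(3)/128 + 4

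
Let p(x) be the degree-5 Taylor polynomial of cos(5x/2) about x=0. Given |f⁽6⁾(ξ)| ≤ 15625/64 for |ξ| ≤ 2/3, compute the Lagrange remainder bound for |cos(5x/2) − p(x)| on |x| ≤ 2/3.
3125/104976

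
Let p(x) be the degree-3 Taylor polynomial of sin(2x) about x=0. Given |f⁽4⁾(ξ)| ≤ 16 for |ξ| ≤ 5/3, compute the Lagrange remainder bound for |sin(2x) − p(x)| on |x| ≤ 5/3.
1250/243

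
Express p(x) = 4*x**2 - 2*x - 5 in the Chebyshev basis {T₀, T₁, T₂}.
(-3)T₀ + (-2)T₁ + (2)T₂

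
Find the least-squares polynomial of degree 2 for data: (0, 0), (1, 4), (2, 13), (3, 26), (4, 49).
2/5 + (3)x²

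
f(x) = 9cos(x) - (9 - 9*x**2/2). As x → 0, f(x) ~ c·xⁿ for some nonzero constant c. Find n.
4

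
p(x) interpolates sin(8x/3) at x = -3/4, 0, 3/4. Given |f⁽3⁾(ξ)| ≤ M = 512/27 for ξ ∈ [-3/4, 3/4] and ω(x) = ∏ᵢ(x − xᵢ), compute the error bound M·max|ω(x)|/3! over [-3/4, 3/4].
8*sqrt(3)/27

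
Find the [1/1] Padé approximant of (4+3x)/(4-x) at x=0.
(3*x/4 + 1)/(1 - x/4)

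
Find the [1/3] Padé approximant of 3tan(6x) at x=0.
18*x/(1 - 12*x**2)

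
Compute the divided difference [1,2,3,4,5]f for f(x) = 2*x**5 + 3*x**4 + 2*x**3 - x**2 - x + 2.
33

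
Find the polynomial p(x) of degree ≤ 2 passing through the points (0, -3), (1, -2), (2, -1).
x - 3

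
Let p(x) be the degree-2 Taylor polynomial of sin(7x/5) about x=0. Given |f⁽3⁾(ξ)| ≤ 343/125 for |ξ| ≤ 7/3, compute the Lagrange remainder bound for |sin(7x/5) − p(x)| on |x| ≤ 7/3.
117649/20250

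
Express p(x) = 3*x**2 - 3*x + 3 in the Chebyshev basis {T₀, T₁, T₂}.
(9/2)T₀ + (-3)T₁ + (3/2)T₂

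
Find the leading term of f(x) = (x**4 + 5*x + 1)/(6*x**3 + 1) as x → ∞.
x/6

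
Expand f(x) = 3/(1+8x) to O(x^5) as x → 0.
3 - 24*x + 192*x**2 - 1536*x**3 + 12288*x**4 + O(x**5)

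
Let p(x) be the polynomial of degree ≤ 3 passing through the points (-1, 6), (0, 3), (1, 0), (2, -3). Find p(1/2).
3/2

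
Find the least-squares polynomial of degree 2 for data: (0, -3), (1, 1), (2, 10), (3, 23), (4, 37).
-118/35 + (117/35)x + (12/7)x²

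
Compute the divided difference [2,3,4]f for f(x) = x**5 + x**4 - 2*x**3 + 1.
322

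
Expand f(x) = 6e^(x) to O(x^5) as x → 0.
6 + 6*x + 3*x**2 + x**3 + x**4/4 + O(x**5)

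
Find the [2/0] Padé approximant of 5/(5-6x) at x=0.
36*x**2/25 + 6*x/5 + 1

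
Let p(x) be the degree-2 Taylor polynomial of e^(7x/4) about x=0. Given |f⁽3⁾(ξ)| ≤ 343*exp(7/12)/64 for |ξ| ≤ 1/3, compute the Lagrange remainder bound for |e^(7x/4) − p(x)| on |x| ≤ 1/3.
343*exp(7/12)/10368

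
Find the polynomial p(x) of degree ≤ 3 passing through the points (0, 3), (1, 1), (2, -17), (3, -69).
-3*x**3 + x**2 + 3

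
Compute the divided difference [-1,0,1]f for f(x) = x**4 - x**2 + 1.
0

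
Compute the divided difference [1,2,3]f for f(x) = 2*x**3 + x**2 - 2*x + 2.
13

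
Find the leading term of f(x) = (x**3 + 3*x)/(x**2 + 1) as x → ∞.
x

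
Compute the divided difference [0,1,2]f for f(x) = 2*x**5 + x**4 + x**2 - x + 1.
38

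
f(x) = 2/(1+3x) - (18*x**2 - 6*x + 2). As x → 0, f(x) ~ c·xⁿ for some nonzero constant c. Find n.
3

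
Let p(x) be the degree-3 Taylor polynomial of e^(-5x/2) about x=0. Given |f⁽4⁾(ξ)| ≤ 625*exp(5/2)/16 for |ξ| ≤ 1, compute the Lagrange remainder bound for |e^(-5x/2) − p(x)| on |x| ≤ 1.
625*exp(5/2)/384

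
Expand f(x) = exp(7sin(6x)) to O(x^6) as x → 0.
1 + 42*x + 882*x**2 + 12096*x**3 + 119070*x**4 + 4336416*x**5/5 + O(x**6)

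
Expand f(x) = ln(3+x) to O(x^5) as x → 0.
log(3) + x/3 - x**2/18 + x**3/81 - x**4/324 + O(x**5)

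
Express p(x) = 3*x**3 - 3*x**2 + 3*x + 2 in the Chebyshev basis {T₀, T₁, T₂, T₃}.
(1/2)T₀ + (21/4)T₁ + (-3/2)T₂ + (3/4)T₃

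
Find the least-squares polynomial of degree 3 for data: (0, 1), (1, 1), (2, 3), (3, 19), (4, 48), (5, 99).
151/126 + (-175/108)x + (-16/63)x² + (97/108)x³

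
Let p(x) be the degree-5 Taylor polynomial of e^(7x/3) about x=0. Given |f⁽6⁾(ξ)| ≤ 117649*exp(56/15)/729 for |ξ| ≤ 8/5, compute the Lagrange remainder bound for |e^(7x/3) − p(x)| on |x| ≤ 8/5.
1927561216*exp(56/15)/512578125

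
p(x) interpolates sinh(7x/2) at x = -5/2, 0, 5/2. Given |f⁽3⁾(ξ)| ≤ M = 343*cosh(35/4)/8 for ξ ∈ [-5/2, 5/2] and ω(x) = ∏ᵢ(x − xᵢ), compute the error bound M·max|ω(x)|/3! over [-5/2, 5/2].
42875*sqrt(3)*cosh(35/4)/1728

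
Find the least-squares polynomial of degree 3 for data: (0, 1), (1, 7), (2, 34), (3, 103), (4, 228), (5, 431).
43/42 + (221/252)x + (79/42)x² + (109/36)x³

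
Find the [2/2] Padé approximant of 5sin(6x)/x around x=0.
(30 - 126*x**2)/(9*x**2/5 + 1)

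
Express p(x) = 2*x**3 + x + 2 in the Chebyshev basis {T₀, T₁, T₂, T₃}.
(2)T₀ + (5/2)T₁ + (1/2)T₃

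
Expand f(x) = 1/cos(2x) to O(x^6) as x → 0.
1 + 2*x**2 + 10*x**4/3 + O(x**6)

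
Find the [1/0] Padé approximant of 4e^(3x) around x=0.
12*x + 4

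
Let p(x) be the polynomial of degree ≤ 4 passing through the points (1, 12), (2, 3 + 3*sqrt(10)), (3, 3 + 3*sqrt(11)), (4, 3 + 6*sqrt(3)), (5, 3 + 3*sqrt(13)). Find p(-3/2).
-6435*sqrt(10)/32 - 4095*sqrt(3)/16 + 3465*sqrt(13)/128 + 27411/128 + 15015*sqrt(11)/64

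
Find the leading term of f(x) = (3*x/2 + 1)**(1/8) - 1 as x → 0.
3*x/16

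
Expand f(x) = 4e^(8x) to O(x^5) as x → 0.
4 + 32*x + 128*x**2 + 1024*x**3/3 + 2048*x**4/3 + O(x**5)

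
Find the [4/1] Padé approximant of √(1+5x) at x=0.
(375*x**4/128 - 25*x**3/8 + 45*x**2/8 + 6*x + 1)/(7*x/2 + 1)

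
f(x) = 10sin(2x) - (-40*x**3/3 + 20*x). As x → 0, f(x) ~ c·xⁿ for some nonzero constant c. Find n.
5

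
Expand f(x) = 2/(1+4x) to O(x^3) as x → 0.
2 - 8*x + 32*x**2 + O(x**3)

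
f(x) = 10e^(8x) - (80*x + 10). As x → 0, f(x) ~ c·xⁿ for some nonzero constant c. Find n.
2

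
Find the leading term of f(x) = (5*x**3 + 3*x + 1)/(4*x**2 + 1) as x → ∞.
5*x/4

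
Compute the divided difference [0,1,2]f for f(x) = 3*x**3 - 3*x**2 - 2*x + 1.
6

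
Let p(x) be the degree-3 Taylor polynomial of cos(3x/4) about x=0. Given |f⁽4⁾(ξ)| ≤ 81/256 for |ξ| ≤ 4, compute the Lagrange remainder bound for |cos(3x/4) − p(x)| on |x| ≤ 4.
27/8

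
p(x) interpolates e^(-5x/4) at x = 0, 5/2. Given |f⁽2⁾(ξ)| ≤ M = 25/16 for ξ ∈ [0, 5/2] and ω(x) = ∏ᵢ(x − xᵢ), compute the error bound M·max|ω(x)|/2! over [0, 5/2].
625/512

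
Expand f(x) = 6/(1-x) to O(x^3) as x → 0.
6 + 6*x + 6*x**2 + O(x**3)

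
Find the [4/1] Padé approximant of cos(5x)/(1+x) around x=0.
(625*x**4/24 - 25*x**2/2 + 1)/(x + 1)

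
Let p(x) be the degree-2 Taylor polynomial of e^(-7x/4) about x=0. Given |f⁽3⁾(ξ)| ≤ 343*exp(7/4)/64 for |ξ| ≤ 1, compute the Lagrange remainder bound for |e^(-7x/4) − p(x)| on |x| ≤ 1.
343*exp(7/4)/384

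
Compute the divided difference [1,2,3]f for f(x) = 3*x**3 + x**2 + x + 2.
19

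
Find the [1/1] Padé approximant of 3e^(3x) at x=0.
(9*x/2 + 3)/(1 - 3*x/2)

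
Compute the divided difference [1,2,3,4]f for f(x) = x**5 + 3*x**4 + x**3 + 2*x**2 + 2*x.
96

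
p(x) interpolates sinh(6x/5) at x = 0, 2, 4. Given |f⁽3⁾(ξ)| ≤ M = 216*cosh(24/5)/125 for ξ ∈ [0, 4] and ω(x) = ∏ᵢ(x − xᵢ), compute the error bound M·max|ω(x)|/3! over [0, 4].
64*sqrt(3)*cosh(24/5)/125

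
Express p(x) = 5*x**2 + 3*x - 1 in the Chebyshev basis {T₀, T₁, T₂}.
(3/2)T₀ + (3)T₁ + (5/2)T₂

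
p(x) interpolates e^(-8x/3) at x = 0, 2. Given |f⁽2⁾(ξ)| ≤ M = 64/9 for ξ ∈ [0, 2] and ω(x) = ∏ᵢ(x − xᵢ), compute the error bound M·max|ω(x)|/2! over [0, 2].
32/9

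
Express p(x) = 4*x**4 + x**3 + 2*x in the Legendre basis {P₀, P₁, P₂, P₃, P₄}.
(4/5)P₀ + (13/5)P₁ + (16/7)P₂ + (2/5)P₃ + (32/35)P₄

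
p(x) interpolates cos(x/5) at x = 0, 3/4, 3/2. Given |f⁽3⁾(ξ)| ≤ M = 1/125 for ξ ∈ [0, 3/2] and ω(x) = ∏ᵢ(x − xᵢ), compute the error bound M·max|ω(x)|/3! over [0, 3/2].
sqrt(3)/8000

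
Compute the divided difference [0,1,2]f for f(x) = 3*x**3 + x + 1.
9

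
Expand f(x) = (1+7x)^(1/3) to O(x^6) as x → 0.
1 + 7*x/3 - 49*x**2/9 + 1715*x**3/81 - 24010*x**4/243 + 369754*x**5/729 + O(x**6)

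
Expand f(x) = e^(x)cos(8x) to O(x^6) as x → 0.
1 + x - 63*x**2/2 - 191*x**3/6 + 3713*x**4/24 + 19841*x**5/120 + O(x**6)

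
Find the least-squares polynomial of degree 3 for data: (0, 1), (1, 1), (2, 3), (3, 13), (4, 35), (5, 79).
8/9 + (667/378)x + (-305/126)x² + (28/27)x³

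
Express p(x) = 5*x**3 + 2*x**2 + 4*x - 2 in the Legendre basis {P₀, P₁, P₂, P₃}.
(-4/3)P₀ + (7)P₁ + (4/3)P₂ + (2)P₃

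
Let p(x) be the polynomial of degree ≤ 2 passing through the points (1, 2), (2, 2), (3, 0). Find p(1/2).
5/4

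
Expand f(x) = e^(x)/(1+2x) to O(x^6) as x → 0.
1 - x + 5*x**2/2 - 29*x**3/6 + 233*x**4/24 - 2329*x**5/120 + O(x**6)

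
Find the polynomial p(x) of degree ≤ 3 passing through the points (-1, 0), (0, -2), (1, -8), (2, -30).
-2*x**3 - 2*x**2 - 2*x - 2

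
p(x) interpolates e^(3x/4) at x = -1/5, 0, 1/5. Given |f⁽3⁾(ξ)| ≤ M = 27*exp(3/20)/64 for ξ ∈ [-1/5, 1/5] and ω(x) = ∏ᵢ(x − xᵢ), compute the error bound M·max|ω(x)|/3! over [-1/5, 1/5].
sqrt(3)*exp(3/20)/8000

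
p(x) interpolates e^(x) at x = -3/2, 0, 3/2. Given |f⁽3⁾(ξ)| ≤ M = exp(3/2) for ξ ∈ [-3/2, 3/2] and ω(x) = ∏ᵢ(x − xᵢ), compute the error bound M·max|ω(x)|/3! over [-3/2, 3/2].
sqrt(3)*exp(3/2)/8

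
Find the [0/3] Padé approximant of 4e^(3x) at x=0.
4/(-9*x**3/2 + 9*x**2/2 - 3*x + 1)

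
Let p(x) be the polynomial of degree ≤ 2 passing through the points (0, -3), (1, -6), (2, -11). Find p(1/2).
-17/4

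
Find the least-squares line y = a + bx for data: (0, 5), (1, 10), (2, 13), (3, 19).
a = 5, b = 9/2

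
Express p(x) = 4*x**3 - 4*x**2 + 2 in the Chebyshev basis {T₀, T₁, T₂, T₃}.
(3)T₁ + (-2)T₂ + T₃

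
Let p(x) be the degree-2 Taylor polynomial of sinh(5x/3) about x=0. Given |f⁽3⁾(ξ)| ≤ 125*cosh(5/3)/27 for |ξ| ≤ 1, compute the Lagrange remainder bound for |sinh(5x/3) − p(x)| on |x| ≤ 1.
125*cosh(5/3)/162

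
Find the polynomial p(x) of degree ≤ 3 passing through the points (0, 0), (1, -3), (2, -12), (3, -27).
-3*x**2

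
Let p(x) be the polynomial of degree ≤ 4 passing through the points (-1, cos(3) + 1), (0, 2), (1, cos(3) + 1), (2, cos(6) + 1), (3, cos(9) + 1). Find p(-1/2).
-5*cos(9)/128 + 7*cos(6)/32 - 35*cos(3)/128 + 67/32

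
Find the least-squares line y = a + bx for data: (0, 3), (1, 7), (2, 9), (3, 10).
a = 19/5, b = 23/10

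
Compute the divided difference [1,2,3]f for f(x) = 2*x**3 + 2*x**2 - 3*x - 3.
14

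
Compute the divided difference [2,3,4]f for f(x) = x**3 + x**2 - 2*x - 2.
10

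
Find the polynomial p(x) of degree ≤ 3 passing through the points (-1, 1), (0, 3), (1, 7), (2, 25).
2*x**3 + x**2 + x + 3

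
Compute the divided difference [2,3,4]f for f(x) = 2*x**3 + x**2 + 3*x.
19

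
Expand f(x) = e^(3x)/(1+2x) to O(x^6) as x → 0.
1 + x + 5*x**2/2 - x**3/2 + 35*x**4/8 - 269*x**5/40 + O(x**6)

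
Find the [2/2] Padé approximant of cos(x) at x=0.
(1 - 5*x**2/12)/(x**2/12 + 1)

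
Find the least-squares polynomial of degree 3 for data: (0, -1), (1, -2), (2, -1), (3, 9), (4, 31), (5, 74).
-65/63 + (-23/189)x + (-113/63)x² + (26/27)x³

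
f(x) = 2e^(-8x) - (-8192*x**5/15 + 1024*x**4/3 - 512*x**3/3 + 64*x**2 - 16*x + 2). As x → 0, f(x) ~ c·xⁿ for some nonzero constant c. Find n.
6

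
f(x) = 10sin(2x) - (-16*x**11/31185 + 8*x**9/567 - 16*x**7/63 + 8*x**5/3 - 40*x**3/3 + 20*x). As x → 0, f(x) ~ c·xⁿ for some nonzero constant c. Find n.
13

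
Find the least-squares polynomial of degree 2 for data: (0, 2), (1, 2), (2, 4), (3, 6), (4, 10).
68/35 + (-2/7)x + (4/7)x²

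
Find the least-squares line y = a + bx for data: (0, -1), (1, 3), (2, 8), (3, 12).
a = -11/10, b = 22/5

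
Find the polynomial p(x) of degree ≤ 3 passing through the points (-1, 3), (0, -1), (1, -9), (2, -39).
-3*x**3 - 2*x**2 - 3*x - 1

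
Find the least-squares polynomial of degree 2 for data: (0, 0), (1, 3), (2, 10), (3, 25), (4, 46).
2/7 + (-41/35)x + (22/7)x²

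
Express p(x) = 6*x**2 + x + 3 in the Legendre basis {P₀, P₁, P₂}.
(5)P₀ + P₁ + (4)P₂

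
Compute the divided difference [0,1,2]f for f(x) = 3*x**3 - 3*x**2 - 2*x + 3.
6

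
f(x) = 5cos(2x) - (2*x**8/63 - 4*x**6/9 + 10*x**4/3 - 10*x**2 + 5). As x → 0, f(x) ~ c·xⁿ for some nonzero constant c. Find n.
10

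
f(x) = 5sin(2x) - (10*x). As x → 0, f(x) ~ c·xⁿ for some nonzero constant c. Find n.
3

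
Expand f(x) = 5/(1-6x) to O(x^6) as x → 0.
5 + 30*x + 180*x**2 + 1080*x**3 + 6480*x**4 + 38880*x**5 + O(x**6)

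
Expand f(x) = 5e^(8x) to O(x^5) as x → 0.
5 + 40*x + 160*x**2 + 1280*x**3/3 + 2560*x**4/3 + O(x**5)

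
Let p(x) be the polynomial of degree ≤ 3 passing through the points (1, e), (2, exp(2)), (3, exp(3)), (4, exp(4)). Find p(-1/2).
e*(-35*exp(3) - 189*e + 105 + 135*exp(2))/16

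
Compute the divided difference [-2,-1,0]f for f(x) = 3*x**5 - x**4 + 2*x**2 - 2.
-50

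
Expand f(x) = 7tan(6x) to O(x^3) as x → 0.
42*x + O(x**3)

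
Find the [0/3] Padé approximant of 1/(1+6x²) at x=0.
1/(6*x**2 + 1)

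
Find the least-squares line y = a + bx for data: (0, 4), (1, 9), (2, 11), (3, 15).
a = 9/2, b = 7/2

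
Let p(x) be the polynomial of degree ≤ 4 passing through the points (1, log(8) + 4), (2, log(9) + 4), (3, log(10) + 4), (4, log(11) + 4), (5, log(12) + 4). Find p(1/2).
log(25600*11**(19/32)*2**(113/128)*3**(91/128)*5**(61/64)/264627) + 4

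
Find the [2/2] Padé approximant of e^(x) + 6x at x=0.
(-145*x**2/132 + 149*x/22 + 1)/(-x**2/132 - 5*x/22 + 1)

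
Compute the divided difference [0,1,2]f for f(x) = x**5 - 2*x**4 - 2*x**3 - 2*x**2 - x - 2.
-7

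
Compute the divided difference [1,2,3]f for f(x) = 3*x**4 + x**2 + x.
76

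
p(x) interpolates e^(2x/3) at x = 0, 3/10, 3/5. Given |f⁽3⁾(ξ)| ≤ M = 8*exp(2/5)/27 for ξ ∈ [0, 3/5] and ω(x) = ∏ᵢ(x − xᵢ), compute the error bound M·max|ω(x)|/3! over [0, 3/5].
sqrt(3)*exp(2/5)/3375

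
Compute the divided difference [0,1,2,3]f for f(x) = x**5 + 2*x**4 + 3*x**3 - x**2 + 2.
40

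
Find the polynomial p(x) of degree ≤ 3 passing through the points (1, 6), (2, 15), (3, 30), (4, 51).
3*x**2 + 3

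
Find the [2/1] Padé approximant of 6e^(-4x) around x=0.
(16*x**2 - 16*x + 6)/(4*x/3 + 1)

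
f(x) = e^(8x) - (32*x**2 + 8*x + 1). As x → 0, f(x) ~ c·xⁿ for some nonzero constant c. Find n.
3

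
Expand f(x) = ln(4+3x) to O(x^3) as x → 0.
log(4) + 3*x/4 - 9*x**2/32 + O(x**3)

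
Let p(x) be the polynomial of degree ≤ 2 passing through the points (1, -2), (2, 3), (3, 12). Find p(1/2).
-3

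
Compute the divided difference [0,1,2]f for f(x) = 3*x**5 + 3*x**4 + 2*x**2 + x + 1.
68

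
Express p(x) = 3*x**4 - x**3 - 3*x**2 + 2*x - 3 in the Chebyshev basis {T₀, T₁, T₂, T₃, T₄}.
(-27/8)T₀ + (5/4)T₁ + (-1/4)T₃ + (3/8)T₄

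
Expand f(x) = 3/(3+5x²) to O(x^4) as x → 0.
1 - 5*x**2/3 + O(x**4)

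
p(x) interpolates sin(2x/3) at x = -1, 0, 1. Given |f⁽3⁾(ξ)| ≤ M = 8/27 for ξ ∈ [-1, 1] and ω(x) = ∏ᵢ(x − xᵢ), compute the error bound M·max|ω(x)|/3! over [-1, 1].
8*sqrt(3)/729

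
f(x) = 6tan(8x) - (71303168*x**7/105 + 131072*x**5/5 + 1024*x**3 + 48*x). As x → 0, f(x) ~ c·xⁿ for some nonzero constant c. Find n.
9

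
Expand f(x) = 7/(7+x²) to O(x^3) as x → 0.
1 - x**2/7 + O(x**3)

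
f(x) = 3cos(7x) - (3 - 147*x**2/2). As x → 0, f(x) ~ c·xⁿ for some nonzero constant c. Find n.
4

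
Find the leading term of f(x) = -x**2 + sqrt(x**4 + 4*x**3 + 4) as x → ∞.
2*x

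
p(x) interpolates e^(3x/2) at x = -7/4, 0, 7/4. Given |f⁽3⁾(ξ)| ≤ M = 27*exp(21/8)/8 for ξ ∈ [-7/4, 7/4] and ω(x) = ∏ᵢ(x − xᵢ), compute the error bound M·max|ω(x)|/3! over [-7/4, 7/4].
343*sqrt(3)*exp(21/8)/512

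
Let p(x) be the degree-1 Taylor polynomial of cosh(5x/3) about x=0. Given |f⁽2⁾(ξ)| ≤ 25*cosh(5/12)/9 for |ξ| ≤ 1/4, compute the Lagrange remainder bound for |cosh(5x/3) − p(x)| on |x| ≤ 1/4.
25*cosh(5/12)/288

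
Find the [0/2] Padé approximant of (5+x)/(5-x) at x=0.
1/(2*x**2/25 - 2*x/5 + 1)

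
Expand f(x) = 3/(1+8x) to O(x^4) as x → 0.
3 - 24*x + 192*x**2 - 1536*x**3 + O(x**4)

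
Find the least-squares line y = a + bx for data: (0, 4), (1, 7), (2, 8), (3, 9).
a = 23/5, b = 8/5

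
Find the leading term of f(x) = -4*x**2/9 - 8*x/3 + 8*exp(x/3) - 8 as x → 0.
4*x**3/81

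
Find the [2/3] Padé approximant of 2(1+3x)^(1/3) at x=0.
(7*x**2 + 8*x + 2)/(-x**3/6 + 3*x**2/2 + 3*x + 1)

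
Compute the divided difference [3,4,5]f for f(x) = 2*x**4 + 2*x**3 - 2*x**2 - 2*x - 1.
216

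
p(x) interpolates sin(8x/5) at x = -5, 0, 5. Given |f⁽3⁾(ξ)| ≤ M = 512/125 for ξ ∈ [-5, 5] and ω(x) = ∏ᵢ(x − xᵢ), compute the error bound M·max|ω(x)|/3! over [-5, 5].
512*sqrt(3)/27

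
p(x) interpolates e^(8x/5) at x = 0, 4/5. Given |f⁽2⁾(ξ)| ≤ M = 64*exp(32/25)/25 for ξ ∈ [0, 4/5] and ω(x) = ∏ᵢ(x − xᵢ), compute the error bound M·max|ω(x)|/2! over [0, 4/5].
128*exp(32/25)/625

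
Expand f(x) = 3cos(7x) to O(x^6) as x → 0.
3 - 147*x**2/2 + 2401*x**4/8 + O(x**6)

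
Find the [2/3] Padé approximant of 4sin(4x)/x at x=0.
(16 - 448*x**2/15)/(4*x**2/5 + 1)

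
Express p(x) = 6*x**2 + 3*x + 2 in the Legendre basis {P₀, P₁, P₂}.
(4)P₀ + (3)P₁ + (4)P₂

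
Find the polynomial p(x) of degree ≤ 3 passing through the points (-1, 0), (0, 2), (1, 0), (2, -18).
-2*x**3 - 2*x**2 + 2*x + 2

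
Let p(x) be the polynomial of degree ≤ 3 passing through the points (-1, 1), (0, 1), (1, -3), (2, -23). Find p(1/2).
1/4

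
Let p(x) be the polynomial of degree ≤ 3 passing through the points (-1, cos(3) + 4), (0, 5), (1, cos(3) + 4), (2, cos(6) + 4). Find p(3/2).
cos(3) + 5*cos(6)/16 + 59/16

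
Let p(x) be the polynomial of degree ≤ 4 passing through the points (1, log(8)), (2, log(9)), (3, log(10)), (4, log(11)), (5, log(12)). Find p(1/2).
log(25600*11**(19/32)*2**(113/128)*3**(91/128)*5**(61/64)/264627)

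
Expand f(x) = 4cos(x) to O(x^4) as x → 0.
4 - 2*x**2 + O(x**4)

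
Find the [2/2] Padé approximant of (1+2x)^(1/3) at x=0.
(28*x**2/27 + 7*x/3 + 1)/(10*x**2/27 + 5*x/3 + 1)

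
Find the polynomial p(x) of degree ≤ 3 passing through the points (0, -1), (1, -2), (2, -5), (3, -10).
-x**2 - 1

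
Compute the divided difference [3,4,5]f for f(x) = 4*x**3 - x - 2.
48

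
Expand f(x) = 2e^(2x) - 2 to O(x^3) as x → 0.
4*x + 4*x**2 + O(x**3)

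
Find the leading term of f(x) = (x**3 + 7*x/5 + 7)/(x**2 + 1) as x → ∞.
x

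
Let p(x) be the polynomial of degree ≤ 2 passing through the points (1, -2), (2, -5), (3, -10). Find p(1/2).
-5/4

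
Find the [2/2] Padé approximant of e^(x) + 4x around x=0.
(-7*x**2/12 + 67*x/14 + 1)/(-x**2/84 - 3*x/14 + 1)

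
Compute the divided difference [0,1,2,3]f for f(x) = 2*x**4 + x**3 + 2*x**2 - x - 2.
13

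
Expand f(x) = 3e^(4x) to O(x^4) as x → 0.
3 + 12*x + 24*x**2 + 32*x**3 + O(x**4)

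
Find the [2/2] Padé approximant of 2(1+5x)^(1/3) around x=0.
(350*x**2/27 + 35*x/3 + 2)/(125*x**2/54 + 25*x/6 + 1)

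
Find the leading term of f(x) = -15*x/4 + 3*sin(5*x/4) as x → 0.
-125*x**3/128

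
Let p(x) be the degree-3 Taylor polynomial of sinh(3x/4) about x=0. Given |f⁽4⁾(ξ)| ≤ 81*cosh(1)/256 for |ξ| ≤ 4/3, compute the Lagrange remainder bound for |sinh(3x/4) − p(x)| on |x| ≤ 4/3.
cosh(1)/24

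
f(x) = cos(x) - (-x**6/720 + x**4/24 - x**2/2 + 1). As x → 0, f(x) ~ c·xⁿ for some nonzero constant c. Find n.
8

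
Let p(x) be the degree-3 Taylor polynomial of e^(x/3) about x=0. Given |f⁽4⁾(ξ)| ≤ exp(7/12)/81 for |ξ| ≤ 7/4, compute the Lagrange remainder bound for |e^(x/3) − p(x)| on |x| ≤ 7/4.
2401*exp(7/12)/497664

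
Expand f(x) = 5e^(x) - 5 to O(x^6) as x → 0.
5*x + 5*x**2/2 + 5*x**3/6 + 5*x**4/24 + x**5/24 + O(x**6)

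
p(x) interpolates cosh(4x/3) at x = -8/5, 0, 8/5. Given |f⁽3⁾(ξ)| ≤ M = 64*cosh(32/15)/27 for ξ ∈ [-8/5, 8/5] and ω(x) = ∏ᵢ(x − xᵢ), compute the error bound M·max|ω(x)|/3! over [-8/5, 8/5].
32768*sqrt(3)*cosh(32/15)/91125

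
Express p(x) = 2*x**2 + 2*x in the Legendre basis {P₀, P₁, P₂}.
(2/3)P₀ + (2)P₁ + (4/3)P₂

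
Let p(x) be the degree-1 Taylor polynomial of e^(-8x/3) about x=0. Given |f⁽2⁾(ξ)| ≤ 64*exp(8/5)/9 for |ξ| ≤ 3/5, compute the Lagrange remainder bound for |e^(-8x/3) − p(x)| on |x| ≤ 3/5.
32*exp(8/5)/25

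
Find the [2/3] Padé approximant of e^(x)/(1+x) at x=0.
(13*x**2/140 + 18*x/35 + 1)/(8*x**3/105 - 57*x**2/140 + 18*x/35 + 1)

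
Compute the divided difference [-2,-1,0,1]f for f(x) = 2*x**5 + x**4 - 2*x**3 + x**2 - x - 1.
6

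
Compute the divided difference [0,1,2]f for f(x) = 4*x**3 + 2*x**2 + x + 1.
14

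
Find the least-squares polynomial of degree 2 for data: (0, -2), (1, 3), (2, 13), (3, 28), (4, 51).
-61/35 + (97/70)x + (41/14)x²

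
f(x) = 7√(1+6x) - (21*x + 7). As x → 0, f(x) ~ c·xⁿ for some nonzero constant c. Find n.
2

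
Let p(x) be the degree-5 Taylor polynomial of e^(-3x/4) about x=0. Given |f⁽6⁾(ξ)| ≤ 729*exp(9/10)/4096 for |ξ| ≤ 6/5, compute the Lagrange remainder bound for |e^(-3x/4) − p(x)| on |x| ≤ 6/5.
59049*exp(9/10)/80000000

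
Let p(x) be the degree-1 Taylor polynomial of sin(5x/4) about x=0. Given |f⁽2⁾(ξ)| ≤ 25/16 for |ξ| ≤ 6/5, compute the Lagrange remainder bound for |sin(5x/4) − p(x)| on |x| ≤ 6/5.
9/8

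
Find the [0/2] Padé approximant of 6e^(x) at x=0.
6/(x**2/2 - x + 1)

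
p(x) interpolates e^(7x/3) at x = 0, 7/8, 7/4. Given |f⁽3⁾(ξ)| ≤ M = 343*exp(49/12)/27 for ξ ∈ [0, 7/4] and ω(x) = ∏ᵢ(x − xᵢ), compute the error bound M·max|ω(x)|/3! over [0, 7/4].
117649*sqrt(3)*exp(49/12)/373248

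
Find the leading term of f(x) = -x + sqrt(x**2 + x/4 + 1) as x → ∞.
1/8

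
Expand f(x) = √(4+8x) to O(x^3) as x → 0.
2 + 2*x - x**2 + O(x**3)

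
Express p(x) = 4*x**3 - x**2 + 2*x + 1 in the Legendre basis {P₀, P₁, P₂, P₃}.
(2/3)P₀ + (22/5)P₁ + (-2/3)P₂ + (8/5)P₃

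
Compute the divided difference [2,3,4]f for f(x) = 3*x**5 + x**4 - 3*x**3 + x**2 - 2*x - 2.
884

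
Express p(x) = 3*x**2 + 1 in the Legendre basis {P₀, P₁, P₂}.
(2)P₀ + (2)P₂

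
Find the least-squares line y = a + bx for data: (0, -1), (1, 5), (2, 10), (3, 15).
a = -7/10, b = 53/10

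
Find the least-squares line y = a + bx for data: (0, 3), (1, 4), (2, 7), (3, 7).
a = 3, b = 3/2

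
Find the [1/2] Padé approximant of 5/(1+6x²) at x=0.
5/(6*x**2 + 1)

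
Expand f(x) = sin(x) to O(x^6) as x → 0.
x - x**3/6 + x**5/120 + O(x**6)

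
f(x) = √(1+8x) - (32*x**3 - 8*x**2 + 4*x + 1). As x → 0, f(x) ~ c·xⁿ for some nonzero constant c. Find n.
4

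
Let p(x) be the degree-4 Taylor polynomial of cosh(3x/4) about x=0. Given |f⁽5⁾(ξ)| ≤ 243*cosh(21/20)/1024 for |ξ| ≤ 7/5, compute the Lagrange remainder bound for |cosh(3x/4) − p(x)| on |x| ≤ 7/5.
1361367*cosh(21/20)/128000000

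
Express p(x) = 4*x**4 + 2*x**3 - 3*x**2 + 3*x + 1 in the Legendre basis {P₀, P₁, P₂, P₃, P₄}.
(4/5)P₀ + (21/5)P₁ + (2/7)P₂ + (4/5)P₃ + (32/35)P₄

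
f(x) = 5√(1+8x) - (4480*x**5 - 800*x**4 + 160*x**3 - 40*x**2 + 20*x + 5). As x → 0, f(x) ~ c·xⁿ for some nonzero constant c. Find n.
6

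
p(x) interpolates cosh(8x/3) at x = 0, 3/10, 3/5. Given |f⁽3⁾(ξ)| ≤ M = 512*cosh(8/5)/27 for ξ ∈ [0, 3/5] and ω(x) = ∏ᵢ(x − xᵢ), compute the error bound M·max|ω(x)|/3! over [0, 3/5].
64*sqrt(3)*cosh(8/5)/3375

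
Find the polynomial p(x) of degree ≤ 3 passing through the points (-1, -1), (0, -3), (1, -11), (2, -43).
-3*x**3 - 3*x**2 - 2*x - 3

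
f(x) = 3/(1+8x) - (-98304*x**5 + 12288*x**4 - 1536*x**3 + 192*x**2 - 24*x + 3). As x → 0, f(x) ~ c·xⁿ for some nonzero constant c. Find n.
6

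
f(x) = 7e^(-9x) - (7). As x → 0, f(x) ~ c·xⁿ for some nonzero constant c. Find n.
1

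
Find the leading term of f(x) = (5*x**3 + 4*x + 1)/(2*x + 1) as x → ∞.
5*x**2/2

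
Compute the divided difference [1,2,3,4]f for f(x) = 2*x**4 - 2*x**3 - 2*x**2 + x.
18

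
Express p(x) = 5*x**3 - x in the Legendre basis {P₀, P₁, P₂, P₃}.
(2)P₁ + (2)P₃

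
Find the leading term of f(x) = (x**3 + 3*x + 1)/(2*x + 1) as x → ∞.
x**2/2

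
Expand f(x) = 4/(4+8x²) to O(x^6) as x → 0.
1 - 2*x**2 + 4*x**4 + O(x**6)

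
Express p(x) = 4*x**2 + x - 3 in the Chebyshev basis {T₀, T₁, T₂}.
-T₀ + T₁ + (2)T₂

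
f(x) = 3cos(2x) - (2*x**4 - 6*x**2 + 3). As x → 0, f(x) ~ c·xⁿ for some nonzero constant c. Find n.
6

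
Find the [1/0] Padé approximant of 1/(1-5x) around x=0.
5*x + 1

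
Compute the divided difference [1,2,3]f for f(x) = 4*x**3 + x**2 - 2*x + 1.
25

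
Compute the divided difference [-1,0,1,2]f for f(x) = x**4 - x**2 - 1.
2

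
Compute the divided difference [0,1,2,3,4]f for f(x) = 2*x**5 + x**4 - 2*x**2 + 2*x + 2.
21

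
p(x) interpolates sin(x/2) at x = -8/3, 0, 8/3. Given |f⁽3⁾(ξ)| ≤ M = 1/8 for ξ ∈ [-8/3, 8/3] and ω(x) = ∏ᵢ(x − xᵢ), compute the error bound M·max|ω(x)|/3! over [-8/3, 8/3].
64*sqrt(3)/729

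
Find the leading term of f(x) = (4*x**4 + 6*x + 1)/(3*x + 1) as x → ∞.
4*x**3/3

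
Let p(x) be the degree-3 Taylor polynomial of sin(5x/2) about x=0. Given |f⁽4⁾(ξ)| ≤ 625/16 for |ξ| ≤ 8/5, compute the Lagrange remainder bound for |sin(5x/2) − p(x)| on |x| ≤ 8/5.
32/3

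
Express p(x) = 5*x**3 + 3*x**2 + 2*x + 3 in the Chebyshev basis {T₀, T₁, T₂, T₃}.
(9/2)T₀ + (23/4)T₁ + (3/2)T₂ + (5/4)T₃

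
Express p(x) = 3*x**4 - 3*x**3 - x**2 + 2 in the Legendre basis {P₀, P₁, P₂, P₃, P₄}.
(34/15)P₀ + (-9/5)P₁ + (22/21)P₂ + (-6/5)P₃ + (24/35)P₄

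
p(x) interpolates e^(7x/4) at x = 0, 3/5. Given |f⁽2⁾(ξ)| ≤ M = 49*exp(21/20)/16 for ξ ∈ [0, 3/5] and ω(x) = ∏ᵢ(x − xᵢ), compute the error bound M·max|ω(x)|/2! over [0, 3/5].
441*exp(21/20)/3200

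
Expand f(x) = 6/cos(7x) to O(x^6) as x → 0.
6 + 147*x**2 + 12005*x**4/4 + O(x**6)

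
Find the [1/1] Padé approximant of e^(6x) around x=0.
(3*x + 1)/(1 - 3*x)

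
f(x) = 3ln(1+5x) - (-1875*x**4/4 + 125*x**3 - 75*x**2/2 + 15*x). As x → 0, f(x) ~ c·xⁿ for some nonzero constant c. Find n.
5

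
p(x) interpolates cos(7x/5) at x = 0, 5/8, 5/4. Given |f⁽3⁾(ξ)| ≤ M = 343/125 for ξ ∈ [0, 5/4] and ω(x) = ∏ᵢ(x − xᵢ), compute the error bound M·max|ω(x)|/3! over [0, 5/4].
343*sqrt(3)/13824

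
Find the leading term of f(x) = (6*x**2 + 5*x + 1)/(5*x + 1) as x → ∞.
6*x/5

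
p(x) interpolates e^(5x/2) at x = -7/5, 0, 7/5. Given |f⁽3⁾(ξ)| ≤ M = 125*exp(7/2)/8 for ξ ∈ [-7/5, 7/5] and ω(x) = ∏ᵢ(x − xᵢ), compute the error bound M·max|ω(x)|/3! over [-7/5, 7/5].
343*sqrt(3)*exp(7/2)/216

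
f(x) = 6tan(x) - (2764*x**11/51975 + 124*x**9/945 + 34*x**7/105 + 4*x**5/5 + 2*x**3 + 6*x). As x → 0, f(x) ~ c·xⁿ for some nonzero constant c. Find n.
13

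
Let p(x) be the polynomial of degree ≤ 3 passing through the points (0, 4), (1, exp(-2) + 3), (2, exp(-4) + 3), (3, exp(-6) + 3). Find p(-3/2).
(-189*exp(4) - 35 + 135*exp(2) + 153*exp(6))*exp(-6)/16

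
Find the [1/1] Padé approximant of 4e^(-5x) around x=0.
(4 - 10*x)/(5*x/2 + 1)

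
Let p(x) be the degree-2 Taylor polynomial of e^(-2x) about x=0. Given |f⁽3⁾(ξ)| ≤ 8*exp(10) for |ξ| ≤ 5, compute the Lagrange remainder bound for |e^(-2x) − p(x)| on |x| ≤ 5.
500*exp(10)/3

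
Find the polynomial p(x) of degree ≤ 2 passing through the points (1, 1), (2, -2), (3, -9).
-2*x**2 + 3*x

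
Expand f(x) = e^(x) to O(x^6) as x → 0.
1 + x + x**2/2 + x**3/6 + x**4/24 + x**5/120 + O(x**6)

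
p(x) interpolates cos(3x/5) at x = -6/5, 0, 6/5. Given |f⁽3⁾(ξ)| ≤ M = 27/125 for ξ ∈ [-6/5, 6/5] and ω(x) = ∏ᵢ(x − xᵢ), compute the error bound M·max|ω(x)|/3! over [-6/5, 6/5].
216*sqrt(3)/15625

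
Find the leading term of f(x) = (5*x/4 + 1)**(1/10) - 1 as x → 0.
x/8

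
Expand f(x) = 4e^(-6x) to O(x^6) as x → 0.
4 - 24*x + 72*x**2 - 144*x**3 + 216*x**4 - 1296*x**5/5 + O(x**6)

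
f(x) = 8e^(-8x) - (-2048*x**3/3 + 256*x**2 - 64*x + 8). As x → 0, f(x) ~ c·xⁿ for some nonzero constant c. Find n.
4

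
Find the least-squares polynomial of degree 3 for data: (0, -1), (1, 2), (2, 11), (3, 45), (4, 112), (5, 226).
-95/126 + (1217/756)x + (-233/126)x² + (229/108)x³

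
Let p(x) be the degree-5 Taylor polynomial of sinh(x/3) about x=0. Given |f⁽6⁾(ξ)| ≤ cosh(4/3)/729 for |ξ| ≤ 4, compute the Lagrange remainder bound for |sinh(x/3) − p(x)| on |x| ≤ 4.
256*cosh(4/3)/32805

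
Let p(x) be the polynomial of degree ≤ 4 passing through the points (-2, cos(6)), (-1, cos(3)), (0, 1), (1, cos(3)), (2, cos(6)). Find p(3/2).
21*cos(3)/16 - 35/64 + 15*cos(6)/64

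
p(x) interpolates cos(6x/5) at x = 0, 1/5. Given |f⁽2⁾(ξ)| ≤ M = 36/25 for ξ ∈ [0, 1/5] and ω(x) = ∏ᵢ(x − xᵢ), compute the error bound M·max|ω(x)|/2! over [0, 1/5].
9/1250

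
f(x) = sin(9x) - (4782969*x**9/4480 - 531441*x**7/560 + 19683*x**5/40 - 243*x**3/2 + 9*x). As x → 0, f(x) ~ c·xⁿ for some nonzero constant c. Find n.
11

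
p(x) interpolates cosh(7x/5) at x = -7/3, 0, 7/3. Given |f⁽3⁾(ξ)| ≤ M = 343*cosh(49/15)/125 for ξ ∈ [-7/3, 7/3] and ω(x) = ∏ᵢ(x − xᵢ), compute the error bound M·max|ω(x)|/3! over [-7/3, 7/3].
117649*sqrt(3)*cosh(49/15)/91125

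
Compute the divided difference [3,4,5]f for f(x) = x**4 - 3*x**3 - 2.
61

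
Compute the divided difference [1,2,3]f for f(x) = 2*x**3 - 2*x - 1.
12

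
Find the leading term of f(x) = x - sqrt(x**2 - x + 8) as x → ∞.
1/2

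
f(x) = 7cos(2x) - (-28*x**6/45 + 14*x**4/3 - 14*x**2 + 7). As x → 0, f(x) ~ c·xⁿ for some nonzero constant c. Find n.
8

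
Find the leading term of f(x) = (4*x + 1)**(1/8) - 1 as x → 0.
x/2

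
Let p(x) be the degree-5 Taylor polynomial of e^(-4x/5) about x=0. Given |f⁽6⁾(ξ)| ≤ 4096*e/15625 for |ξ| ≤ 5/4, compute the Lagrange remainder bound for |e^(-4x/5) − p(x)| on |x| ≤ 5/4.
e/720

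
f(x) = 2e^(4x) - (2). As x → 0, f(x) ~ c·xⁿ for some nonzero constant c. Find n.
1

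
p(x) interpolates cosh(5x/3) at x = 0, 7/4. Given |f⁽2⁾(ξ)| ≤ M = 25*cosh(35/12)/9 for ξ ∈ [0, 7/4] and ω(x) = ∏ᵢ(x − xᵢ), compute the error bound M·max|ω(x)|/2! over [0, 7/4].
1225*cosh(35/12)/1152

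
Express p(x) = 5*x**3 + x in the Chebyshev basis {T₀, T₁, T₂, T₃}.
(19/4)T₁ + (5/4)T₃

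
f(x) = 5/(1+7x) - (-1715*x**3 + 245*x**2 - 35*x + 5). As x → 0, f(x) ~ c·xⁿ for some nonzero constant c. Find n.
4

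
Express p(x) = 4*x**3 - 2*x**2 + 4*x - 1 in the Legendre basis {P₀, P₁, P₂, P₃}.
(-5/3)P₀ + (32/5)P₁ + (-4/3)P₂ + (8/5)P₃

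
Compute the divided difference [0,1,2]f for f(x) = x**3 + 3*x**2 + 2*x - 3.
6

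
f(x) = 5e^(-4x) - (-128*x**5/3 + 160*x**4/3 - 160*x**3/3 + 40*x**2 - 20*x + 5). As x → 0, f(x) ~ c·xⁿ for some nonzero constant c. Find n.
6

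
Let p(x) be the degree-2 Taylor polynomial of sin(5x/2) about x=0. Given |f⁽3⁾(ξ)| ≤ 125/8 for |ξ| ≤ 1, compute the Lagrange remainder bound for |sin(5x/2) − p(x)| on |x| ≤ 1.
125/48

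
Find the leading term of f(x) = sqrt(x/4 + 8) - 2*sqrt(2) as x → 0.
sqrt(2)*x/32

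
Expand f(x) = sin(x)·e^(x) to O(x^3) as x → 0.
x + x**2 + O(x**3)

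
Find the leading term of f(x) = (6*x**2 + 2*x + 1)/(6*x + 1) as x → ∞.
x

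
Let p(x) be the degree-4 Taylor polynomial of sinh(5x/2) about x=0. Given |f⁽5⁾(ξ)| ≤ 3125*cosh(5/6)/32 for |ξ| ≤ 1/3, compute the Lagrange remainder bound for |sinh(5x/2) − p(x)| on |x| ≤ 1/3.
625*cosh(5/6)/186624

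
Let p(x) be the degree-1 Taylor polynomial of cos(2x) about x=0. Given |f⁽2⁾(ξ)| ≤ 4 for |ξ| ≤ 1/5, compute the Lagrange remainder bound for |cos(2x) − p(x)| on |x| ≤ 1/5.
2/25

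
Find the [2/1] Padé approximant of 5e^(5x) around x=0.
(125*x**2/6 + 50*x/3 + 5)/(1 - 5*x/3)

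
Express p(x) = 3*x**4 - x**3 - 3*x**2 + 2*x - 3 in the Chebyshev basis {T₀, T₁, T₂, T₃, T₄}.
(-27/8)T₀ + (5/4)T₁ + (-1/4)T₃ + (3/8)T₄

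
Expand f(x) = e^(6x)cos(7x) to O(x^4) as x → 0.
1 + 6*x - 13*x**2/2 - 111*x**3 + O(x**4)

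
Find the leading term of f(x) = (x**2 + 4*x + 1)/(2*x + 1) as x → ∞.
x/2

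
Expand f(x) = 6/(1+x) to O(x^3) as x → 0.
6 - 6*x + 6*x**2 + O(x**3)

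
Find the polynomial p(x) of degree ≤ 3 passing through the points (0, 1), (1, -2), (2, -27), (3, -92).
-3*x**3 - 2*x**2 + 2*x + 1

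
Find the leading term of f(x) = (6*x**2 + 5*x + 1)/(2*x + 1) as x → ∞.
3*x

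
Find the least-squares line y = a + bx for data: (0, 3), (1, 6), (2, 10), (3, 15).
a = 5/2, b = 4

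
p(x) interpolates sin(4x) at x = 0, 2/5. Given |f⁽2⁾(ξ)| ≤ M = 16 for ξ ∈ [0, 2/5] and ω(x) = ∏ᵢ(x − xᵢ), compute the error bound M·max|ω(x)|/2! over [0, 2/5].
8/25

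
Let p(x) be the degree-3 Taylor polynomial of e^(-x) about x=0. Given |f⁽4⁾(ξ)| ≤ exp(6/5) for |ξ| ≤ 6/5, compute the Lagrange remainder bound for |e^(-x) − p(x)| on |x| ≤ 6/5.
54*exp(6/5)/625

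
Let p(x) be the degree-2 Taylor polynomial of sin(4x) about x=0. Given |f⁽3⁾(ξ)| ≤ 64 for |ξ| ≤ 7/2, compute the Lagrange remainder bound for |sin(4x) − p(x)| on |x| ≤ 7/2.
1372/3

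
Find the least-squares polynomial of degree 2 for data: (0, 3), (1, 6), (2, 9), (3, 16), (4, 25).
23/7 + (29/35)x + (8/7)x²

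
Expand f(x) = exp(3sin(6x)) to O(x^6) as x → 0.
1 + 18*x + 162*x**2 + 864*x**3 + 2430*x**4 - 7776*x**5/5 + O(x**6)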